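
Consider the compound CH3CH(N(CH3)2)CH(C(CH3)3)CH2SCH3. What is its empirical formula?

Atom tally by fragment:
  CH3 → C:1 H:3
  CH(N(CH3)2) → C:3 H:7 N:1
  CH(C(CH3)3) → C:5 H:10
  CH2SCH3 → C:2 H:5 S:1
Element totals:
  C: 11
  H: 25
  N: 1
  S: 1
Molecular formula: C11H25NS.
gcd of subscripts (11, 25, 1, 1) = 1, so the empirical formula equals the molecular formula.

C11H25NS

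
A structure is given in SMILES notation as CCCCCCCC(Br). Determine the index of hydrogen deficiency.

0

Atom tally by fragment:
  CH3 → C:1 H:3
  CH2 → C:1 H:2
  CH2 → C:1 H:2
  CH2 → C:1 H:2
  CH2 → C:1 H:2
  CH2 → C:1 H:2
  CH2 → C:1 H:2
  CH2Br → C:1 H:2 Br:1
Element totals:
  C: 8
  H: 17
  Br: 1
Molecular formula: C8H17Br.
DoU = (2C + 2 + N − H − X) / 2 = (2·8 + 2 + 0 − 17 − 1) / 2 = 0.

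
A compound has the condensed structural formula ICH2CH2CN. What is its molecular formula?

C3H4IN

Atom tally by fragment:
  ICH2 → C:1 H:2 I:1
  CH2CN → C:2 H:2 N:1
Element totals:
  C: 3
  H: 4
  I: 1
  N: 1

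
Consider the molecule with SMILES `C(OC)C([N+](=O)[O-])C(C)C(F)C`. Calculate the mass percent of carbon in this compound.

Atom tally by fragment:
  CH3OCH2 → C:2 H:5 O:1
  CH(NO2) → C:1 H:1 N:1 O:2
  CH(CH3) → C:2 H:4
  CH(F) → C:1 H:1 F:1
  CH3 → C:1 H:3
Element totals:
  C: 7
  H: 14
  F: 1
  N: 1
  O: 3
Molecular formula: C7H14FNO3.
Molar mass = 179.191 g/mol.
Mass from C: 7 × 12.011 = 84.077 g/mol.
%C = 84.077 / 179.191 × 100 = 46.92%.

46.92%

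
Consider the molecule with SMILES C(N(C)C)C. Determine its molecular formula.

C4H11N

Atom tally by fragment:
  (CH3)2NCH2 → C:3 H:8 N:1
  CH3 → C:1 H:3
Element totals:
  C: 4
  H: 11
  N: 1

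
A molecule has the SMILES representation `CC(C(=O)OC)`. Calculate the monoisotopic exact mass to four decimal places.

Atom tally by fragment:
  CH3 → C:1 H:3
  CH2COOCH3 → C:3 H:5 O:2
Element totals:
  C: 4
  H: 8
  O: 2
Molecular formula: C4H8O2.
  M = 4(12.0) + 8(1.007825) + 2(15.994915)
    = 48.000000 + 8.062600 + 31.989830 = 88.052430

88.0524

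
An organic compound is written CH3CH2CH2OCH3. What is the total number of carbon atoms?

4

Atom tally by fragment:
  CH3 → C:1 H:3
  CH2 → C:1 H:2
  CH2OCH3 → C:2 H:5 O:1
Element totals:
  C: 4
  H: 10
  O: 1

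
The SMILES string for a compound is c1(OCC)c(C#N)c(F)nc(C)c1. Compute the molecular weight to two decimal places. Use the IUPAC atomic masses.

180.18 g/mol

Atom tally by fragment:
  pyridine ring core → C:5 H:5 N:1
  (− 4 ring H displaced by substituents)
  + OC2H5 → C:2 H:5 O:1
  + CN → C:1 N:1
  + F → F:1
  + CH3 → C:1 H:3
Element totals:
  C: 9
  H: 9
  F: 1
  N: 2
  O: 1
Molecular formula: C9H9FN2O.
  M = 9(12.011) + 9(1.008) + 18.998 + 2(14.007) + 15.999
    = 108.099 + 9.072 + 18.998 + 28.014 + 15.999 = 180.182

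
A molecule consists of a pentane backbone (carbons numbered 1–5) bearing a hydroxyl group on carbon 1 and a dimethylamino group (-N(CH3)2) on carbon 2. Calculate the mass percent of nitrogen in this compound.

Atom tally by fragment:
  HOCH2 → C:1 H:3 O:1
  CH(N(CH3)2) → C:3 H:7 N:1
  CH2 → C:1 H:2
  CH2 → C:1 H:2
  CH3 → C:1 H:3
Element totals:
  C: 7
  H: 17
  N: 1
  O: 1
Molecular formula: C7H17NO.
Molar mass = 131.219 g/mol.
Mass from N: 1 × 14.007 = 14.007 g/mol.
%N = 14.007 / 131.219 × 100 = 10.67%.

10.67%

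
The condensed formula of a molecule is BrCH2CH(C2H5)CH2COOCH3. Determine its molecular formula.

C7H13BrO2

Element totals:
  C: 7
  H: 13
  Br: 1
  O: 2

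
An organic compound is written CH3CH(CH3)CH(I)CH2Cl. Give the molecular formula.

Element totals:
  C: 5
  H: 10
  Cl: 1
  I: 1

C5H10ClI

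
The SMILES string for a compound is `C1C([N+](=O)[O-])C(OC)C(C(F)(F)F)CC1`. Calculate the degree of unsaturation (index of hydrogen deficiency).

2

Atom tally by fragment:
  cyclohexane ring core → C:6 H:12
  (− 3 ring H displaced by substituents)
  + NO2 → N:1 O:2
  + OCH3 → C:1 H:3 O:1
  + CF3 → C:1 F:3
Element totals:
  C: 8
  H: 12
  F: 3
  N: 1
  O: 3
Molecular formula: C8H12F3NO3.
DoU = (2C + 2 + N − H − X) / 2 = (2·8 + 2 + 1 − 12 − 3) / 2 = 2.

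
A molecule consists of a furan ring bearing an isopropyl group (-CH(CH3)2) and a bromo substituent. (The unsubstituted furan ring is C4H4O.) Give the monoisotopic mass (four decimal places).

Atom tally by fragment:
  furan ring core → C:4 H:4 O:1
  (− 2 ring H displaced by substituents)
  + CH(CH3)2 → C:3 H:7
  + Br → Br:1
Element totals:
  C: 7
  H: 9
  Br: 1
  O: 1
Molecular formula: C7H9BrO.
  M = 7(12.0) + 9(1.007825) + 78.918338 + 15.994915
    = 84.000000 + 9.070425 + 78.918338 + 15.994915 = 187.983678

187.9837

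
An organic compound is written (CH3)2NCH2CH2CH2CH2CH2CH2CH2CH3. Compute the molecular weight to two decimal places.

157.30 g/mol

Element totals:
  C: 10
  H: 23
  N: 1
Molecular formula: C10H23N.
  M = 10(12.011) + 23(1.008) + 14.007
    = 120.110 + 23.184 + 14.007 = 157.301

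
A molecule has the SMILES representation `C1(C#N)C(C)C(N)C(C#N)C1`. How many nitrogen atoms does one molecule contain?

3

Atom tally by fragment:
  cyclopentane ring core → C:5 H:10
  (− 4 ring H displaced by substituents)
  + CN → C:1 N:1
  + CH3 → C:1 H:3
  + NH2 → N:1 H:2
  + CN → C:1 N:1
Element totals:
  C: 8
  H: 11
  N: 3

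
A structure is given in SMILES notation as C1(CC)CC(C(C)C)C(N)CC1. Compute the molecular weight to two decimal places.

169.31 g/mol

Atom tally by fragment:
  cyclohexane ring core → C:6 H:12
  (− 3 ring H displaced by substituents)
  + C2H5 → C:2 H:5
  + CH(CH3)2 → C:3 H:7
  + NH2 → N:1 H:2
Element totals:
  C: 11
  H: 23
  N: 1
Molecular formula: C11H23N.
  M = 11(12.011) + 23(1.008) + 14.007
    = 132.121 + 23.184 + 14.007 = 169.312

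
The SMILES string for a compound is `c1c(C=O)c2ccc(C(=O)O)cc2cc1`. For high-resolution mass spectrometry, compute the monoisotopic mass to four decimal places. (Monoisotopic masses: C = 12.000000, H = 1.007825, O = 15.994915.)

Atom tally by fragment:
  naphthalene ring system core → C:10 H:8
  (− 2 ring H displaced by substituents)
  + CHO → C:1 H:1 O:1
  + COOH → C:1 H:1 O:2
Element totals:
  C: 12
  H: 8
  O: 3
Molecular formula: C12H8O3.
  M = 12(12.0) + 8(1.007825) + 3(15.994915)
    = 144.000000 + 8.062600 + 47.984745 = 200.047345

200.0473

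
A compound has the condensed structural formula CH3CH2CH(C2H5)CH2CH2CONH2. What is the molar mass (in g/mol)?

143.23 g/mol

Element totals:
  C: 8
  H: 17
  N: 1
  O: 1
Molecular formula: C8H17NO.
  M = 8(12.011) + 17(1.008) + 14.007 + 15.999
    = 96.088 + 17.136 + 14.007 + 15.999 = 143.230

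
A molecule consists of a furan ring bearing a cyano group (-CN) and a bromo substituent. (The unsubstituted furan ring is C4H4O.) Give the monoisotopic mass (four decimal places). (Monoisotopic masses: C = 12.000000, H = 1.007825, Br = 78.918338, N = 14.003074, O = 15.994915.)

Atom tally by fragment:
  furan ring core → C:4 H:4 O:1
  (− 2 ring H displaced by substituents)
  + CN → C:1 N:1
  + Br → Br:1
Element totals:
  C: 5
  H: 2
  Br: 1
  N: 1
  O: 1
Molecular formula: C5H2BrNO.
  M = 5(12.0) + 2(1.007825) + 78.918338 + 14.003074 + 15.994915
    = 60.000000 + 2.015650 + 78.918338 + 14.003074 + 15.994915 = 170.931977

170.9320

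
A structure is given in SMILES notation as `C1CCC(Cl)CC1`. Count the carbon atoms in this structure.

Atom tally by fragment:
  cyclohexane ring core → C:6 H:12
  (− 1 ring H displaced by substituents)
  + Cl → Cl:1
Element totals:
  C: 6
  H: 11
  Cl: 1

6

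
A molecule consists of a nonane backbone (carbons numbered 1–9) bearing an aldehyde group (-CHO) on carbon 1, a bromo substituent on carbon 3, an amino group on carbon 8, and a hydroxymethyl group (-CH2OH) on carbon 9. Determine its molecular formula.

Atom tally by fragment:
  OHCCH2 → C:2 H:3 O:1
  CH2 → C:1 H:2
  CH(Br) → C:1 H:1 Br:1
  CH2 → C:1 H:2
  CH2 → C:1 H:2
  CH2 → C:1 H:2
  CH2 → C:1 H:2
  CH(NH2) → C:1 H:3 N:1
  CH2CH2OH → C:2 H:5 O:1
Element totals:
  C: 11
  H: 22
  Br: 1
  N: 1
  O: 2

C11H22BrNO2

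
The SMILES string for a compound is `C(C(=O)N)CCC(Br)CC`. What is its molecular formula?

C7H14BrNO

Atom tally by fragment:
  H2NOCCH2 → C:2 H:4 O:1 N:1
  CH2 → C:1 H:2
  CH2 → C:1 H:2
  CH(Br) → C:1 H:1 Br:1
  CH2 → C:1 H:2
  CH3 → C:1 H:3
Element totals:
  C: 7
  H: 14
  Br: 1
  N: 1
  O: 1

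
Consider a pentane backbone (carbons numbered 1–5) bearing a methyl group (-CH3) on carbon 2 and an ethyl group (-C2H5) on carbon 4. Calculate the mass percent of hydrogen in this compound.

15.88%

Atom tally by fragment:
  CH3 → C:1 H:3
  CH(CH3) → C:2 H:4
  CH2 → C:1 H:2
  CH(C2H5) → C:3 H:6
  CH3 → C:1 H:3
Element totals:
  C: 8
  H: 18
Molecular formula: C8H18.
Molar mass = 114.232 g/mol.
Mass from H: 18 × 1.008 = 18.144 g/mol.
%H = 18.144 / 114.232 × 100 = 15.88%.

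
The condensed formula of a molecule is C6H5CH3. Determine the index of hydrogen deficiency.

4

Element totals:
  C: 7
  H: 8
Molecular formula: C7H8.
DoU = (2C + 2 + N − H − X) / 2 = (2·7 + 2 + 0 − 8 − 0) / 2 = 4.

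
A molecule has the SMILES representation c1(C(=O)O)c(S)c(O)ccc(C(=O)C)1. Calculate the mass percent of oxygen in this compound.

30.16%

Atom tally by fragment:
  benzene ring core → C:6 H:6
  (− 4 ring H displaced by substituents)
  + COOH → C:1 H:1 O:2
  + SH → S:1 H:1
  + OH → O:1 H:1
  + COCH3 → C:2 H:3 O:1
Element totals:
  C: 9
  H: 8
  O: 4
  S: 1
Molecular formula: C9H8O4S.
Molar mass = 212.219 g/mol.
Mass from O: 4 × 15.999 = 63.996 g/mol.
%O = 63.996 / 212.219 × 100 = 30.16%.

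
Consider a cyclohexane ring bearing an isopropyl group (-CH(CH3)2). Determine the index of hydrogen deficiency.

1

Atom tally by fragment:
  cyclohexane ring core → C:6 H:12
  (− 1 ring H displaced by substituents)
  + CH(CH3)2 → C:3 H:7
Element totals:
  C: 9
  H: 18
Molecular formula: C9H18.
DoU = (2C + 2 + N − H − X) / 2 = (2·9 + 2 + 0 − 18 − 0) / 2 = 1.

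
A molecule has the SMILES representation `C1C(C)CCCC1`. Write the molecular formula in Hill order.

C7H14

Atom tally by fragment:
  cyclohexane ring core → C:6 H:12
  (− 1 ring H displaced by substituents)
  + CH3 → C:1 H:3
Element totals:
  C: 7
  H: 14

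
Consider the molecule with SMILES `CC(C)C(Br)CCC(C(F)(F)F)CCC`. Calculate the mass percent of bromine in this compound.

27.63%

Atom tally by fragment:
  CH3 → C:1 H:3
  CH(CH3) → C:2 H:4
  CH(Br) → C:1 H:1 Br:1
  CH2 → C:1 H:2
  CH2 → C:1 H:2
  CH(CF3) → C:2 H:1 F:3
  CH2 → C:1 H:2
  CH2 → C:1 H:2
  CH3 → C:1 H:3
Element totals:
  C: 11
  H: 20
  Br: 1
  F: 3
Molecular formula: C11H20BrF3.
Molar mass = 289.179 g/mol.
Mass from Br: 1 × 79.904 = 79.904 g/mol.
%Br = 79.904 / 289.179 × 100 = 27.63%.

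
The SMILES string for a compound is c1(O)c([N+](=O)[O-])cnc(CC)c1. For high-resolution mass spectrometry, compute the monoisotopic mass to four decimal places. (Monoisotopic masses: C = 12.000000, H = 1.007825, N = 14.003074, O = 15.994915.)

Atom tally by fragment:
  pyridine ring core → C:5 H:5 N:1
  (− 3 ring H displaced by substituents)
  + OH → O:1 H:1
  + NO2 → N:1 O:2
  + C2H5 → C:2 H:5
Element totals:
  C: 7
  H: 8
  N: 2
  O: 3
Molecular formula: C7H8N2O3.
  M = 7(12.0) + 8(1.007825) + 2(14.003074) + 3(15.994915)
    = 84.000000 + 8.062600 + 28.006148 + 47.984745 = 168.053493

168.0535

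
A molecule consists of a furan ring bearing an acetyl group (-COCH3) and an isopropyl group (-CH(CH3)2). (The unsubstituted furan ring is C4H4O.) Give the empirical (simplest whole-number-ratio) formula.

C9H12O2

Atom tally by fragment:
  furan ring core → C:4 H:4 O:1
  (− 2 ring H displaced by substituents)
  + COCH3 → C:2 H:3 O:1
  + CH(CH3)2 → C:3 H:7
Element totals:
  C: 9
  H: 12
  O: 2
Molecular formula: C9H12O2.
gcd of subscripts (9, 12, 2) = 1, so the empirical formula equals the molecular formula.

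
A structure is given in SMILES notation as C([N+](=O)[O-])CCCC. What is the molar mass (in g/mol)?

Atom tally by fragment:
  O2NCH2 → C:1 H:2 N:1 O:2
  CH2 → C:1 H:2
  CH2 → C:1 H:2
  CH2 → C:1 H:2
  CH3 → C:1 H:3
Element totals:
  C: 5
  H: 11
  N: 1
  O: 2
Molecular formula: C5H11NO2.
  M = 5(12.011) + 11(1.008) + 14.007 + 2(15.999)
    = 60.055 + 11.088 + 14.007 + 31.998 = 117.148

117.15 g/mol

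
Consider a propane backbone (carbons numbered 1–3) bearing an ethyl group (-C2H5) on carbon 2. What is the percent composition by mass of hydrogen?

16.76%

Atom tally by fragment:
  CH3 → C:1 H:3
  CH(C2H5) → C:3 H:6
  CH3 → C:1 H:3
Element totals:
  C: 5
  H: 12
Molecular formula: C5H12.
Molar mass = 72.151 g/mol.
Mass from H: 12 × 1.008 = 12.096 g/mol.
%H = 12.096 / 72.151 × 100 = 16.76%.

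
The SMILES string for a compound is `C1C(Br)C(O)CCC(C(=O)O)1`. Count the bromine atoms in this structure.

Atom tally by fragment:
  cyclohexane ring core → C:6 H:12
  (− 3 ring H displaced by substituents)
  + Br → Br:1
  + OH → O:1 H:1
  + COOH → C:1 H:1 O:2
Element totals:
  C: 7
  H: 11
  Br: 1
  O: 3

1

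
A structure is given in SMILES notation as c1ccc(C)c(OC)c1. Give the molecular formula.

Atom tally by fragment:
  benzene ring core → C:6 H:6
  (− 2 ring H displaced by substituents)
  + CH3 → C:1 H:3
  + OCH3 → C:1 H:3 O:1
Element totals:
  C: 8
  H: 10
  O: 1

C8H10O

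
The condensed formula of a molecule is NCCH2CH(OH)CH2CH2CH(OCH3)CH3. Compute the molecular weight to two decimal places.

157.21 g/mol

Atom tally by fragment:
  NCCH2 → C:2 H:2 N:1
  CH(OH) → C:1 H:2 O:1
  CH2 → C:1 H:2
  CH2 → C:1 H:2
  CH(OCH3) → C:2 H:4 O:1
  CH3 → C:1 H:3
Element totals:
  C: 8
  H: 15
  N: 1
  O: 2
Molecular formula: C8H15NO2.
  M = 8(12.011) + 15(1.008) + 14.007 + 2(15.999)
    = 96.088 + 15.120 + 14.007 + 31.998 = 157.213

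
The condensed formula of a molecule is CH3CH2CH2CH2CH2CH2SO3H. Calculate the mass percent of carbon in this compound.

Element totals:
  C: 6
  H: 14
  O: 3
  S: 1
Molecular formula: C6H14O3S.
Molar mass = 166.235 g/mol.
Mass from C: 6 × 12.011 = 72.066 g/mol.
%C = 72.066 / 166.235 × 100 = 43.35%.

43.35%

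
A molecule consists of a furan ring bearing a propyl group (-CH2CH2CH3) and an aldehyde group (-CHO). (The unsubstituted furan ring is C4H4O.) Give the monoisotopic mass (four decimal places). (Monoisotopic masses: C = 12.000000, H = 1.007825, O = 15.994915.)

138.0681

Atom tally by fragment:
  furan ring core → C:4 H:4 O:1
  (− 2 ring H displaced by substituents)
  + CH2CH2CH3 → C:3 H:7
  + CHO → C:1 H:1 O:1
Element totals:
  C: 8
  H: 10
  O: 2
Molecular formula: C8H10O2.
  M = 8(12.0) + 10(1.007825) + 2(15.994915)
    = 96.000000 + 10.078250 + 31.989830 = 138.068080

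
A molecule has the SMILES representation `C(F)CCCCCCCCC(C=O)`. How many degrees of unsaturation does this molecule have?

Atom tally by fragment:
  FCH2 → C:1 H:2 F:1
  CH2 → C:1 H:2
  CH2 → C:1 H:2
  CH2 → C:1 H:2
  CH2 → C:1 H:2
  CH2 → C:1 H:2
  CH2 → C:1 H:2
  CH2 → C:1 H:2
  CH2 → C:1 H:2
  CH2CHO → C:2 H:3 O:1
Element totals:
  C: 11
  H: 21
  F: 1
  O: 1
Molecular formula: C11H21FO.
DoU = (2C + 2 + N − H − X) / 2 = (2·11 + 2 + 0 − 21 − 1) / 2 = 1.

1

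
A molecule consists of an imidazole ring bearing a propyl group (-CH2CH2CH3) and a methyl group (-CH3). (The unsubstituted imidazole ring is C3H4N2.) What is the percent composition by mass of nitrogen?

Atom tally by fragment:
  imidazole ring core → C:3 H:4 N:2
  (− 2 ring H displaced by substituents)
  + CH2CH2CH3 → C:3 H:7
  + CH3 → C:1 H:3
Element totals:
  C: 7
  H: 12
  N: 2
Molecular formula: C7H12N2.
Molar mass = 124.187 g/mol.
Mass from N: 2 × 14.007 = 28.014 g/mol.
%N = 28.014 / 124.187 × 100 = 22.56%.

22.56%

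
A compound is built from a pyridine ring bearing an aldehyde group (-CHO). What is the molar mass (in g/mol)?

107.11 g/mol

Atom tally by fragment:
  pyridine ring core → C:5 H:5 N:1
  (− 1 ring H displaced by substituents)
  + CHO → C:1 H:1 O:1
Element totals:
  C: 6
  H: 5
  N: 1
  O: 1
Molecular formula: C6H5NO.
  M = 6(12.011) + 5(1.008) + 14.007 + 15.999
    = 72.066 + 5.040 + 14.007 + 15.999 = 107.112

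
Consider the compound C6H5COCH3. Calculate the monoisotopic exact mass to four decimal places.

120.0575

Element totals:
  C: 8
  H: 8
  O: 1
Molecular formula: C8H8O.
  M = 8(12.0) + 8(1.007825) + 15.994915
    = 96.000000 + 8.062600 + 15.994915 = 120.057515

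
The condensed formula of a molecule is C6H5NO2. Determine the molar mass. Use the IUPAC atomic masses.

Element totals:
  C: 6
  H: 5
  N: 1
  O: 2
Molecular formula: C6H5NO2.
  M = 6(12.011) + 5(1.008) + 14.007 + 2(15.999)
    = 72.066 + 5.040 + 14.007 + 31.998 = 123.111

123.11 g/mol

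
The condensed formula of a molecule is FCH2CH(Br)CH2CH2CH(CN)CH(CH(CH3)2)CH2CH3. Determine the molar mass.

278.21 g/mol

Element totals:
  C: 12
  H: 21
  Br: 1
  F: 1
  N: 1
Molecular formula: C12H21BrFN.
  M = 12(12.011) + 21(1.008) + 79.904 + 18.998 + 14.007
    = 144.132 + 21.168 + 79.904 + 18.998 + 14.007 = 278.209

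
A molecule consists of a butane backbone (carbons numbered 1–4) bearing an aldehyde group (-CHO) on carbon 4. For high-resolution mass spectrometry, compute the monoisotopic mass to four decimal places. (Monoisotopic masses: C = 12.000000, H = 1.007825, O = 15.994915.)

86.0732

Atom tally by fragment:
  CH3 → C:1 H:3
  CH2 → C:1 H:2
  CH2 → C:1 H:2
  CH2CHO → C:2 H:3 O:1
Element totals:
  C: 5
  H: 10
  O: 1
Molecular formula: C5H10O.
  M = 5(12.0) + 10(1.007825) + 15.994915
    = 60.000000 + 10.078250 + 15.994915 = 86.073165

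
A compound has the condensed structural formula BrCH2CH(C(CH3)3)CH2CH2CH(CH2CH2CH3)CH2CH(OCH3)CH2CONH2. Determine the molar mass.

364.37 g/mol

Atom tally by fragment:
  BrCH2 → C:1 H:2 Br:1
  CH(C(CH3)3) → C:5 H:10
  CH2 → C:1 H:2
  CH2 → C:1 H:2
  CH(CH2CH2CH3) → C:4 H:8
  CH2 → C:1 H:2
  CH(OCH3) → C:2 H:4 O:1
  CH2CONH2 → C:2 H:4 O:1 N:1
Element totals:
  C: 17
  H: 34
  Br: 1
  N: 1
  O: 2
Molecular formula: C17H34BrNO2.
  M = 17(12.011) + 34(1.008) + 79.904 + 14.007 + 2(15.999)
    = 204.187 + 34.272 + 79.904 + 14.007 + 31.998 = 364.368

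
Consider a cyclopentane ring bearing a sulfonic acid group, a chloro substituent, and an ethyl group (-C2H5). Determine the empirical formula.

C7H13ClO3S

Atom tally by fragment:
  cyclopentane ring core → C:5 H:10
  (− 3 ring H displaced by substituents)
  + SO3H → S:1 O:3 H:1
  + Cl → Cl:1
  + C2H5 → C:2 H:5
Element totals:
  C: 7
  H: 13
  Cl: 1
  O: 3
  S: 1
Molecular formula: C7H13ClO3S.
gcd of subscripts (7, 1, 13, 3, 1) = 1, so the empirical formula equals the molecular formula.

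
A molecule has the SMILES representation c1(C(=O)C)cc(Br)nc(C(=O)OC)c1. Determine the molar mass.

Atom tally by fragment:
  pyridine ring core → C:5 H:5 N:1
  (− 3 ring H displaced by substituents)
  + COCH3 → C:2 H:3 O:1
  + Br → Br:1
  + COOCH3 → C:2 H:3 O:2
Element totals:
  C: 9
  H: 8
  Br: 1
  N: 1
  O: 3
Molecular formula: C9H8BrNO3.
  M = 9(12.011) + 8(1.008) + 79.904 + 14.007 + 3(15.999)
    = 108.099 + 8.064 + 79.904 + 14.007 + 47.997 = 258.071

258.07 g/mol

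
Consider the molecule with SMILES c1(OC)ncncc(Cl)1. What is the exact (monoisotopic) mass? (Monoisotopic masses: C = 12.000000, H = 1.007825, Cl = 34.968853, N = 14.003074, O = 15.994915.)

144.0090

Atom tally by fragment:
  pyrimidine ring core → C:4 H:4 N:2
  (− 2 ring H displaced by substituents)
  + OCH3 → C:1 H:3 O:1
  + Cl → Cl:1
Element totals:
  C: 5
  H: 5
  Cl: 1
  N: 2
  O: 1
Molecular formula: C5H5ClN2O.
  M = 5(12.0) + 5(1.007825) + 34.968853 + 2(14.003074) + 15.994915
    = 60.000000 + 5.039125 + 34.968853 + 28.006148 + 15.994915 = 144.009041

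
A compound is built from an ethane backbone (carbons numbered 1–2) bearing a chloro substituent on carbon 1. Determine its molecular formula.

C2H5Cl

Atom tally by fragment:
  ClCH2 → C:1 H:2 Cl:1
  CH3 → C:1 H:3
Element totals:
  C: 2
  H: 5
  Cl: 1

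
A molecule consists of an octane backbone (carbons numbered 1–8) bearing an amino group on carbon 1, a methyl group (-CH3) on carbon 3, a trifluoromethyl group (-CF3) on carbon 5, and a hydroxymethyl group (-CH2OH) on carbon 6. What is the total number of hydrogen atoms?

Atom tally by fragment:
  H2NCH2 → C:1 H:4 N:1
  CH2 → C:1 H:2
  CH(CH3) → C:2 H:4
  CH2 → C:1 H:2
  CH(CF3) → C:2 H:1 F:3
  CH(CH2OH) → C:2 H:4 O:1
  CH2 → C:1 H:2
  CH3 → C:1 H:3
Element totals:
  C: 11
  H: 22
  F: 3
  N: 1
  O: 1

22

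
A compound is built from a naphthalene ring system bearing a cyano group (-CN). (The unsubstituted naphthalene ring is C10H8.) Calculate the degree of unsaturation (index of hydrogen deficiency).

9

Atom tally by fragment:
  naphthalene ring system core → C:10 H:8
  (− 1 ring H displaced by substituents)
  + CN → C:1 N:1
Element totals:
  C: 11
  H: 7
  N: 1
Molecular formula: C11H7N.
DoU = (2C + 2 + N − H − X) / 2 = (2·11 + 2 + 1 − 7 − 0) / 2 = 9.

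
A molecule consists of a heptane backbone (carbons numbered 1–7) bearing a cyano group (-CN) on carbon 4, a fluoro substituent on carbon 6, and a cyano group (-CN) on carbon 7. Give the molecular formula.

C9H13FN2

Atom tally by fragment:
  CH3 → C:1 H:3
  CH2 → C:1 H:2
  CH2 → C:1 H:2
  CH(CN) → C:2 H:1 N:1
  CH2 → C:1 H:2
  CH(F) → C:1 H:1 F:1
  CH2CN → C:2 H:2 N:1
Element totals:
  C: 9
  H: 13
  F: 1
  N: 2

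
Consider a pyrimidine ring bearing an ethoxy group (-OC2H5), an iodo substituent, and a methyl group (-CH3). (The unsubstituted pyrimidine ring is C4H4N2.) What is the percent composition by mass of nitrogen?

10.61%

Atom tally by fragment:
  pyrimidine ring core → C:4 H:4 N:2
  (− 3 ring H displaced by substituents)
  + OC2H5 → C:2 H:5 O:1
  + I → I:1
  + CH3 → C:1 H:3
Element totals:
  C: 7
  H: 9
  I: 1
  N: 2
  O: 1
Molecular formula: C7H9IN2O.
Molar mass = 264.066 g/mol.
Mass from N: 2 × 14.007 = 28.014 g/mol.
%N = 28.014 / 264.066 × 100 = 10.61%.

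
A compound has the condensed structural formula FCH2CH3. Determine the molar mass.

48.06 g/mol

Atom tally by fragment:
  FCH2 → C:1 H:2 F:1
  CH3 → C:1 H:3
Element totals:
  C: 2
  H: 5
  F: 1
Molecular formula: C2H5F.
  M = 2(12.011) + 5(1.008) + 18.998
    = 24.022 + 5.040 + 18.998 = 48.060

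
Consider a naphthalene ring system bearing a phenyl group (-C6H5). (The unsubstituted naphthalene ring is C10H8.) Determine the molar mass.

204.27 g/mol

Atom tally by fragment:
  naphthalene ring system core → C:10 H:8
  (− 1 ring H displaced by substituents)
  + C6H5 → C:6 H:5
Element totals:
  C: 16
  H: 12
Molecular formula: C16H12.
  M = 16(12.011) + 12(1.008)
    = 192.176 + 12.096 = 204.272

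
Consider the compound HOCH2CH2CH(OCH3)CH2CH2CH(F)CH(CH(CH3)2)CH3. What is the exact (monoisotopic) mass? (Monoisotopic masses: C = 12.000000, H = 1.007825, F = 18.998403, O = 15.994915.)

220.1839

Element totals:
  C: 12
  H: 25
  F: 1
  O: 2
Molecular formula: C12H25FO2.
  M = 12(12.0) + 25(1.007825) + 18.998403 + 2(15.994915)
    = 144.000000 + 25.195625 + 18.998403 + 31.989830 = 220.183858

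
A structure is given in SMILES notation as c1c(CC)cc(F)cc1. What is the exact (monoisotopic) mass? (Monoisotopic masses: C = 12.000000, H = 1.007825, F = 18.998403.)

Atom tally by fragment:
  benzene ring core → C:6 H:6
  (− 2 ring H displaced by substituents)
  + C2H5 → C:2 H:5
  + F → F:1
Element totals:
  C: 8
  H: 9
  F: 1
Molecular formula: C8H9F.
  M = 8(12.0) + 9(1.007825) + 18.998403
    = 96.000000 + 9.070425 + 18.998403 = 124.068828

124.0688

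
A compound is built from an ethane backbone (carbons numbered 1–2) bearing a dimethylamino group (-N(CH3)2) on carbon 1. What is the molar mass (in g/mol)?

73.14 g/mol

Atom tally by fragment:
  (CH3)2NCH2 → C:3 H:8 N:1
  CH3 → C:1 H:3
Element totals:
  C: 4
  H: 11
  N: 1
Molecular formula: C4H11N.
  M = 4(12.011) + 11(1.008) + 14.007
    = 48.044 + 11.088 + 14.007 = 73.139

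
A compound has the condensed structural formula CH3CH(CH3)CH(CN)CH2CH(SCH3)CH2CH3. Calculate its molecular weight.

Atom tally by fragment:
  CH3 → C:1 H:3
  CH(CH3) → C:2 H:4
  CH(CN) → C:2 H:1 N:1
  CH2 → C:1 H:2
  CH(SCH3) → C:2 H:4 S:1
  CH2 → C:1 H:2
  CH3 → C:1 H:3
Element totals:
  C: 10
  H: 19
  N: 1
  S: 1
Molecular formula: C10H19NS.
  M = 10(12.011) + 19(1.008) + 14.007 + 32.06
    = 120.110 + 19.152 + 14.007 + 32.060 = 185.329

185.33 g/mol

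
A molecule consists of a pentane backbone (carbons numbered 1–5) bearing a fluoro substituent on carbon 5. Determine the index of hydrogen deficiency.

0

Atom tally by fragment:
  CH3 → C:1 H:3
  CH2 → C:1 H:2
  CH2 → C:1 H:2
  CH2 → C:1 H:2
  CH2F → C:1 H:2 F:1
Element totals:
  C: 5
  H: 11
  F: 1
Molecular formula: C5H11F.
DoU = (2C + 2 + N − H − X) / 2 = (2·5 + 2 + 0 − 11 − 1) / 2 = 0.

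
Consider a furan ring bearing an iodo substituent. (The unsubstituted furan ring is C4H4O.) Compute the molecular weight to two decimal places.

Atom tally by fragment:
  furan ring core → C:4 H:4 O:1
  (− 1 ring H displaced by substituents)
  + I → I:1
Element totals:
  C: 4
  H: 3
  I: 1
  O: 1
Molecular formula: C4H3IO.
  M = 4(12.011) + 3(1.008) + 126.904 + 15.999
    = 48.044 + 3.024 + 126.904 + 15.999 = 193.971

193.97 g/mol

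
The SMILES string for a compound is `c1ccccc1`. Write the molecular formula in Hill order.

C6H6

Atom tally by fragment:
  benzene ring core → C:6 H:6
Element totals:
  C: 6
  H: 6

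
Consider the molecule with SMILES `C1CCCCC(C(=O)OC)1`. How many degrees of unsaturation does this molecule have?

2

Atom tally by fragment:
  cyclohexane ring core → C:6 H:12
  (− 1 ring H displaced by substituents)
  + COOCH3 → C:2 H:3 O:2
Element totals:
  C: 8
  H: 14
  O: 2
Molecular formula: C8H14O2.
DoU = (2C + 2 + N − H − X) / 2 = (2·8 + 2 + 0 − 14 − 0) / 2 = 2.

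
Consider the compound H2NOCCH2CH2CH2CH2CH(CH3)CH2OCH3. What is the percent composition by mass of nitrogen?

8.08%

Atom tally by fragment:
  H2NOCCH2 → C:2 H:4 O:1 N:1
  CH2 → C:1 H:2
  CH2 → C:1 H:2
  CH2 → C:1 H:2
  CH(CH3) → C:2 H:4
  CH2OCH3 → C:2 H:5 O:1
Element totals:
  C: 9
  H: 19
  N: 1
  O: 2
Molecular formula: C9H19NO2.
Molar mass = 173.256 g/mol.
Mass from N: 1 × 14.007 = 14.007 g/mol.
%N = 14.007 / 173.256 × 100 = 8.08%.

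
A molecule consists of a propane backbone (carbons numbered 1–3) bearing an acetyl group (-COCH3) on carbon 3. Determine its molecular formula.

C5H10O

Atom tally by fragment:
  CH3 → C:1 H:3
  CH2 → C:1 H:2
  CH2COCH3 → C:3 H:5 O:1
Element totals:
  C: 5
  H: 10
  O: 1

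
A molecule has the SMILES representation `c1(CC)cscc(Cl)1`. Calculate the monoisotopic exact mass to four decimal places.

Atom tally by fragment:
  thiophene ring core → C:4 H:4 S:1
  (− 2 ring H displaced by substituents)
  + C2H5 → C:2 H:5
  + Cl → Cl:1
Element totals:
  C: 6
  H: 7
  Cl: 1
  S: 1
Molecular formula: C6H7ClS.
  M = 6(12.0) + 7(1.007825) + 34.968853 + 31.972071
    = 72.000000 + 7.054775 + 34.968853 + 31.972071 = 145.995699

145.9957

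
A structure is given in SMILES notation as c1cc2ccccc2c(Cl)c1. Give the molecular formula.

C10H7Cl

Atom tally by fragment:
  naphthalene ring system core → C:10 H:8
  (− 1 ring H displaced by substituents)
  + Cl → Cl:1
Element totals:
  C: 10
  H: 7
  Cl: 1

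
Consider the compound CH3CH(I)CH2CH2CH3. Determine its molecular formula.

C5H11I

Atom tally by fragment:
  CH3 → C:1 H:3
  CH(I) → C:1 H:1 I:1
  CH2 → C:1 H:2
  CH2 → C:1 H:2
  CH3 → C:1 H:3
Element totals:
  C: 5
  H: 11
  I: 1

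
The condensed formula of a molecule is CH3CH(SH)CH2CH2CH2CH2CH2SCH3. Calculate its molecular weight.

178.35 g/mol

Element totals:
  C: 8
  H: 18
  S: 2
Molecular formula: C8H18S2.
  M = 8(12.011) + 18(1.008) + 2(32.06)
    = 96.088 + 18.144 + 64.120 = 178.352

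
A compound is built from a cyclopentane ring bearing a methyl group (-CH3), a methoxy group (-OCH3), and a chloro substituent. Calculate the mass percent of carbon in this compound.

56.57%

Atom tally by fragment:
  cyclopentane ring core → C:5 H:10
  (− 3 ring H displaced by substituents)
  + CH3 → C:1 H:3
  + OCH3 → C:1 H:3 O:1
  + Cl → Cl:1
Element totals:
  C: 7
  H: 13
  Cl: 1
  O: 1
Molecular formula: C7H13ClO.
Molar mass = 148.630 g/mol.
Mass from C: 7 × 12.011 = 84.077 g/mol.
%C = 84.077 / 148.630 × 100 = 56.57%.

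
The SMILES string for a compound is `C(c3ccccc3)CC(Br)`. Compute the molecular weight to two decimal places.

199.09 g/mol

Atom tally by fragment:
  C6H5CH2 → C:7 H:7
  CH2 → C:1 H:2
  CH2Br → C:1 H:2 Br:1
Element totals:
  C: 9
  H: 11
  Br: 1
Molecular formula: C9H11Br.
  M = 9(12.011) + 11(1.008) + 79.904
    = 108.099 + 11.088 + 79.904 = 199.091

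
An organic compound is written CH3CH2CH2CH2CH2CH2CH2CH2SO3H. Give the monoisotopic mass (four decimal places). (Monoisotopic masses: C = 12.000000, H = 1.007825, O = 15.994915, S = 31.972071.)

Element totals:
  C: 8
  H: 18
  O: 3
  S: 1
Molecular formula: C8H18O3S.
  M = 8(12.0) + 18(1.007825) + 3(15.994915) + 31.972071
    = 96.000000 + 18.140850 + 47.984745 + 31.972071 = 194.097666

194.0977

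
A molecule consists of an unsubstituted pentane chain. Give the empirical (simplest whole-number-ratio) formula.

Atom tally by fragment:
  CH3 → C:1 H:3
  CH2 → C:1 H:2
  CH2 → C:1 H:2
  CH2 → C:1 H:2
  CH3 → C:1 H:3
Element totals:
  C: 5
  H: 12
Molecular formula: C5H12.
gcd of subscripts (5, 12) = 1, so the empirical formula equals the molecular formula.

C5H12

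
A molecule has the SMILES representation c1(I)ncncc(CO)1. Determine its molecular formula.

C5H5IN2O

Atom tally by fragment:
  pyrimidine ring core → C:4 H:4 N:2
  (− 2 ring H displaced by substituents)
  + I → I:1
  + CH2OH → C:1 H:3 O:1
Element totals:
  C: 5
  H: 5
  I: 1
  N: 2
  O: 1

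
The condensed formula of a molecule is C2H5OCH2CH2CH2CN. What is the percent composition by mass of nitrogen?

Atom tally by fragment:
  C2H5OCH2 → C:3 H:7 O:1
  CH2 → C:1 H:2
  CH2CN → C:2 H:2 N:1
Element totals:
  C: 6
  H: 11
  N: 1
  O: 1
Molecular formula: C6H11NO.
Molar mass = 113.160 g/mol.
Mass from N: 1 × 14.007 = 14.007 g/mol.
%N = 14.007 / 113.160 × 100 = 12.38%.

12.38%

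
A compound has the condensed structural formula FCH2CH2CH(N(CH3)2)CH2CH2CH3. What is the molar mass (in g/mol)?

Element totals:
  C: 8
  H: 18
  F: 1
  N: 1
Molecular formula: C8H18FN.
  M = 8(12.011) + 18(1.008) + 18.998 + 14.007
    = 96.088 + 18.144 + 18.998 + 14.007 = 147.237

147.24 g/mol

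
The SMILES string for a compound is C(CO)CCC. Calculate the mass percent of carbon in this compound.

Atom tally by fragment:
  HOCH2CH2 → C:2 H:5 O:1
  CH2 → C:1 H:2
  CH2 → C:1 H:2
  CH3 → C:1 H:3
Element totals:
  C: 5
  H: 12
  O: 1
Molecular formula: C5H12O.
Molar mass = 88.150 g/mol.
Mass from C: 5 × 12.011 = 60.055 g/mol.
%C = 60.055 / 88.150 × 100 = 68.13%.

68.13%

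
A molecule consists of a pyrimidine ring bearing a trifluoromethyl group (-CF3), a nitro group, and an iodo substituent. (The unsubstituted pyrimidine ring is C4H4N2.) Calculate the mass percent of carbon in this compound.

Atom tally by fragment:
  pyrimidine ring core → C:4 H:4 N:2
  (− 3 ring H displaced by substituents)
  + CF3 → C:1 F:3
  + NO2 → N:1 O:2
  + I → I:1
Element totals:
  C: 5
  H: 1
  F: 3
  I: 1
  N: 3
  O: 2
Molecular formula: C5HF3IN3O2.
Molar mass = 318.980 g/mol.
Mass from C: 5 × 12.011 = 60.055 g/mol.
%C = 60.055 / 318.980 × 100 = 18.83%.

18.83%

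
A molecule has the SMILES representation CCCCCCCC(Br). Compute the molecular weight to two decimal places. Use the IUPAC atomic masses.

193.13 g/mol

Atom tally by fragment:
  CH3 → C:1 H:3
  CH2 → C:1 H:2
  CH2 → C:1 H:2
  CH2 → C:1 H:2
  CH2 → C:1 H:2
  CH2 → C:1 H:2
  CH2 → C:1 H:2
  CH2Br → C:1 H:2 Br:1
Element totals:
  C: 8
  H: 17
  Br: 1
Molecular formula: C8H17Br.
  M = 8(12.011) + 17(1.008) + 79.904
    = 96.088 + 17.136 + 79.904 = 193.128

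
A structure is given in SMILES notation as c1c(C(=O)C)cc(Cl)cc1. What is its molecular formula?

Atom tally by fragment:
  benzene ring core → C:6 H:6
  (− 2 ring H displaced by substituents)
  + COCH3 → C:2 H:3 O:1
  + Cl → Cl:1
Element totals:
  C: 8
  H: 7
  Cl: 1
  O: 1

C8H7ClO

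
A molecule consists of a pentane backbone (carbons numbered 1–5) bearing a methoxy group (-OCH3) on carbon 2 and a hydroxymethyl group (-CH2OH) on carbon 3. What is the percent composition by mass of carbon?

Atom tally by fragment:
  CH3 → C:1 H:3
  CH(OCH3) → C:2 H:4 O:1
  CH(CH2OH) → C:2 H:4 O:1
  CH2 → C:1 H:2
  CH3 → C:1 H:3
Element totals:
  C: 7
  H: 16
  O: 2
Molecular formula: C7H16O2.
Molar mass = 132.203 g/mol.
Mass from C: 7 × 12.011 = 84.077 g/mol.
%C = 84.077 / 132.203 × 100 = 63.60%.

63.60%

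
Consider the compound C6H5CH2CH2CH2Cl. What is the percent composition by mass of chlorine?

Element totals:
  C: 9
  H: 11
  Cl: 1
Molecular formula: C9H11Cl.
Molar mass = 154.637 g/mol.
Mass from Cl: 1 × 35.45 = 35.450 g/mol.
%Cl = 35.450 / 154.637 × 100 = 22.92%.

22.92%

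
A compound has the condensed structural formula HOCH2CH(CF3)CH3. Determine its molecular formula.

Element totals:
  C: 4
  H: 7
  F: 3
  O: 1

C4H7F3O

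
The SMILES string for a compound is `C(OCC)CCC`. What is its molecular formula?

C6H14O

Atom tally by fragment:
  C2H5OCH2 → C:3 H:7 O:1
  CH2 → C:1 H:2
  CH2 → C:1 H:2
  CH3 → C:1 H:3
Element totals:
  C: 6
  H: 14
  O: 1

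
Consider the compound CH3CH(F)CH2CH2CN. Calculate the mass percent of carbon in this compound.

59.39%

Atom tally by fragment:
  CH3 → C:1 H:3
  CH(F) → C:1 H:1 F:1
  CH2 → C:1 H:2
  CH2CN → C:2 H:2 N:1
Element totals:
  C: 5
  H: 8
  F: 1
  N: 1
Molecular formula: C5H8FN.
Molar mass = 101.124 g/mol.
Mass from C: 5 × 12.011 = 60.055 g/mol.
%C = 60.055 / 101.124 × 100 = 59.39%.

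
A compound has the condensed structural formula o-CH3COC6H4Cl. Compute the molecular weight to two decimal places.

Atom tally by fragment:
  benzene ring core → C:6 H:6
  (− 2 ring H displaced by substituents)
  + COCH3 → C:2 H:3 O:1
  + Cl → Cl:1
Element totals:
  C: 8
  H: 7
  Cl: 1
  O: 1
Molecular formula: C8H7ClO.
  M = 8(12.011) + 7(1.008) + 35.45 + 15.999
    = 96.088 + 7.056 + 35.450 + 15.999 = 154.593

154.59 g/mol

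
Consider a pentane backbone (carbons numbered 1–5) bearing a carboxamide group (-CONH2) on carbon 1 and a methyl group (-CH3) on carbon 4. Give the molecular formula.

Atom tally by fragment:
  H2NOCCH2 → C:2 H:4 O:1 N:1
  CH2 → C:1 H:2
  CH2 → C:1 H:2
  CH(CH3) → C:2 H:4
  CH3 → C:1 H:3
Element totals:
  C: 7
  H: 15
  N: 1
  O: 1

C7H15NO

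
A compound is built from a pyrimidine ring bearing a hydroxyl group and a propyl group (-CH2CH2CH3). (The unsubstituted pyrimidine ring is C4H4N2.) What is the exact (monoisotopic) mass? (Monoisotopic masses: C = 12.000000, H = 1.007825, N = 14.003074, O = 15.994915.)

Atom tally by fragment:
  pyrimidine ring core → C:4 H:4 N:2
  (− 2 ring H displaced by substituents)
  + OH → O:1 H:1
  + CH2CH2CH3 → C:3 H:7
Element totals:
  C: 7
  H: 10
  N: 2
  O: 1
Molecular formula: C7H10N2O.
  M = 7(12.0) + 10(1.007825) + 2(14.003074) + 15.994915
    = 84.000000 + 10.078250 + 28.006148 + 15.994915 = 138.079313

138.0793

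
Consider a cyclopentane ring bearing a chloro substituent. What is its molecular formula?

Atom tally by fragment:
  cyclopentane ring core → C:5 H:10
  (− 1 ring H displaced by substituents)
  + Cl → Cl:1
Element totals:
  C: 5
  H: 9
  Cl: 1

C5H9Cl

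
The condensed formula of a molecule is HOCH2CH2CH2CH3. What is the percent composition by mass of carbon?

Atom tally by fragment:
  HOCH2CH2 → C:2 H:5 O:1
  CH2 → C:1 H:2
  CH3 → C:1 H:3
Element totals:
  C: 4
  H: 10
  O: 1
Molecular formula: C4H10O.
Molar mass = 74.123 g/mol.
Mass from C: 4 × 12.011 = 48.044 g/mol.
%C = 48.044 / 74.123 × 100 = 64.82%.

64.82%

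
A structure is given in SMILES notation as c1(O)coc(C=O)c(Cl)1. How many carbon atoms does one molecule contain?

5

Atom tally by fragment:
  furan ring core → C:4 H:4 O:1
  (− 3 ring H displaced by substituents)
  + OH → O:1 H:1
  + CHO → C:1 H:1 O:1
  + Cl → Cl:1
Element totals:
  C: 5
  H: 3
  Cl: 1
  O: 3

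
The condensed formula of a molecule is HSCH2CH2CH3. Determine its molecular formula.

C3H8S

Atom tally by fragment:
  HSCH2 → C:1 H:3 S:1
  CH2 → C:1 H:2
  CH3 → C:1 H:3
Element totals:
  C: 3
  H: 8
  S: 1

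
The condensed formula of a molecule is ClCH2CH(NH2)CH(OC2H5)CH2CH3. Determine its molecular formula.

Element totals:
  C: 7
  H: 16
  Cl: 1
  N: 1
  O: 1

C7H16ClNO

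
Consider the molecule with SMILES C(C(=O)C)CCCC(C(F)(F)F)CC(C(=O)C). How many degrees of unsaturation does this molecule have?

2

Atom tally by fragment:
  CH3COCH2 → C:3 H:5 O:1
  CH2 → C:1 H:2
  CH2 → C:1 H:2
  CH2 → C:1 H:2
  CH(CF3) → C:2 H:1 F:3
  CH2 → C:1 H:2
  CH2COCH3 → C:3 H:5 O:1
Element totals:
  C: 12
  H: 19
  F: 3
  O: 2
Molecular formula: C12H19F3O2.
DoU = (2C + 2 + N − H − X) / 2 = (2·12 + 2 + 0 − 19 − 3) / 2 = 2.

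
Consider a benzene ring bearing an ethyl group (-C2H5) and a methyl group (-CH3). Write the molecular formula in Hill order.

C9H12

Atom tally by fragment:
  benzene ring core → C:6 H:6
  (− 2 ring H displaced by substituents)
  + C2H5 → C:2 H:5
  + CH3 → C:1 H:3
Element totals:
  C: 9
  H: 12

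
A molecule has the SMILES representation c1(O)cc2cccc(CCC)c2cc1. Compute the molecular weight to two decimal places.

186.25 g/mol

Atom tally by fragment:
  naphthalene ring system core → C:10 H:8
  (− 2 ring H displaced by substituents)
  + OH → O:1 H:1
  + CH2CH2CH3 → C:3 H:7
Element totals:
  C: 13
  H: 14
  O: 1
Molecular formula: C13H14O.
  M = 13(12.011) + 14(1.008) + 15.999
    = 156.143 + 14.112 + 15.999 = 186.254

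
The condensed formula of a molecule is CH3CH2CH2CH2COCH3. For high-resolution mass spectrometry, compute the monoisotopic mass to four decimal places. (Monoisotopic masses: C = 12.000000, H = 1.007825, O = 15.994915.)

Atom tally by fragment:
  CH3 → C:1 H:3
  CH2 → C:1 H:2
  CH2 → C:1 H:2
  CH2COCH3 → C:3 H:5 O:1
Element totals:
  C: 6
  H: 12
  O: 1
Molecular formula: C6H12O.
  M = 6(12.0) + 12(1.007825) + 15.994915
    = 72.000000 + 12.093900 + 15.994915 = 100.088815

100.0888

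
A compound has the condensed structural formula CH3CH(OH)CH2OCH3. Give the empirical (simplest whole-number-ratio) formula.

Atom tally by fragment:
  CH3 → C:1 H:3
  CH(OH) → C:1 H:2 O:1
  CH2OCH3 → C:2 H:5 O:1
Element totals:
  C: 4
  H: 10
  O: 2
Molecular formula: C4H10O2.
gcd of subscripts = 2; dividing each by 2:
  C: 4/2 = 2
  H: 10/2 = 5
  O: 2/2 = 1

C2H5O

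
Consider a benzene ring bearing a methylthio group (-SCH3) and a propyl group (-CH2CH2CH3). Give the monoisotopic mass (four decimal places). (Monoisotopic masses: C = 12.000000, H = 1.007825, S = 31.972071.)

166.0816

Atom tally by fragment:
  benzene ring core → C:6 H:6
  (− 2 ring H displaced by substituents)
  + SCH3 → C:1 H:3 S:1
  + CH2CH2CH3 → C:3 H:7
Element totals:
  C: 10
  H: 14
  S: 1
Molecular formula: C10H14S.
  M = 10(12.0) + 14(1.007825) + 31.972071
    = 120.000000 + 14.109550 + 31.972071 = 166.081621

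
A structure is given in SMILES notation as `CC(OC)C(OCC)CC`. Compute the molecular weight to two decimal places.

Atom tally by fragment:
  CH3 → C:1 H:3
  CH(OCH3) → C:2 H:4 O:1
  CH(OC2H5) → C:3 H:6 O:1
  CH2 → C:1 H:2
  CH3 → C:1 H:3
Element totals:
  C: 8
  H: 18
  O: 2
Molecular formula: C8H18O2.
  M = 8(12.011) + 18(1.008) + 2(15.999)
    = 96.088 + 18.144 + 31.998 = 146.230

146.23 g/mol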